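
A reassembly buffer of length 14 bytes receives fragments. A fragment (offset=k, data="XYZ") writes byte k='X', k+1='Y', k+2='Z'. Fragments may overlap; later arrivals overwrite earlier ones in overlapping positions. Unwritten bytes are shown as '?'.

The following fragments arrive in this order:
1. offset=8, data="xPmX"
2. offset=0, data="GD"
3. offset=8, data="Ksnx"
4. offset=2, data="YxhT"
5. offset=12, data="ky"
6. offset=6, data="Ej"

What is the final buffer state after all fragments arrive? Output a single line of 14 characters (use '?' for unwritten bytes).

Fragment 1: offset=8 data="xPmX" -> buffer=????????xPmX??
Fragment 2: offset=0 data="GD" -> buffer=GD??????xPmX??
Fragment 3: offset=8 data="Ksnx" -> buffer=GD??????Ksnx??
Fragment 4: offset=2 data="YxhT" -> buffer=GDYxhT??Ksnx??
Fragment 5: offset=12 data="ky" -> buffer=GDYxhT??Ksnxky
Fragment 6: offset=6 data="Ej" -> buffer=GDYxhTEjKsnxky

Answer: GDYxhTEjKsnxky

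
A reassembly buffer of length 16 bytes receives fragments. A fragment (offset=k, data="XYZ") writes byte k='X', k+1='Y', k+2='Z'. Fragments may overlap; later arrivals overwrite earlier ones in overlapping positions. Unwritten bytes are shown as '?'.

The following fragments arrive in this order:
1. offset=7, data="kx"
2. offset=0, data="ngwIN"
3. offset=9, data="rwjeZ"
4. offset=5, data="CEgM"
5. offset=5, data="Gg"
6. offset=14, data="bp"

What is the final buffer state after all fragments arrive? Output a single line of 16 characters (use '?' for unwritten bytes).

Answer: ngwINGggMrwjeZbp

Derivation:
Fragment 1: offset=7 data="kx" -> buffer=???????kx???????
Fragment 2: offset=0 data="ngwIN" -> buffer=ngwIN??kx???????
Fragment 3: offset=9 data="rwjeZ" -> buffer=ngwIN??kxrwjeZ??
Fragment 4: offset=5 data="CEgM" -> buffer=ngwINCEgMrwjeZ??
Fragment 5: offset=5 data="Gg" -> buffer=ngwINGggMrwjeZ??
Fragment 6: offset=14 data="bp" -> buffer=ngwINGggMrwjeZbp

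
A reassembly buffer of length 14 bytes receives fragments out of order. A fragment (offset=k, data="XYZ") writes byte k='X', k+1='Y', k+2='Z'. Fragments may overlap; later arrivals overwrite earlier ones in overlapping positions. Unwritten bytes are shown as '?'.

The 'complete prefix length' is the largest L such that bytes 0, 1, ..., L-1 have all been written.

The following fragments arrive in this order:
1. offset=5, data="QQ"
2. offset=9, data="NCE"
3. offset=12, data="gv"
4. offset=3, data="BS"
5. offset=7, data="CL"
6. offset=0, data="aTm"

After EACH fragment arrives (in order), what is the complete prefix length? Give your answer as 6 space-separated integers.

Answer: 0 0 0 0 0 14

Derivation:
Fragment 1: offset=5 data="QQ" -> buffer=?????QQ??????? -> prefix_len=0
Fragment 2: offset=9 data="NCE" -> buffer=?????QQ??NCE?? -> prefix_len=0
Fragment 3: offset=12 data="gv" -> buffer=?????QQ??NCEgv -> prefix_len=0
Fragment 4: offset=3 data="BS" -> buffer=???BSQQ??NCEgv -> prefix_len=0
Fragment 5: offset=7 data="CL" -> buffer=???BSQQCLNCEgv -> prefix_len=0
Fragment 6: offset=0 data="aTm" -> buffer=aTmBSQQCLNCEgv -> prefix_len=14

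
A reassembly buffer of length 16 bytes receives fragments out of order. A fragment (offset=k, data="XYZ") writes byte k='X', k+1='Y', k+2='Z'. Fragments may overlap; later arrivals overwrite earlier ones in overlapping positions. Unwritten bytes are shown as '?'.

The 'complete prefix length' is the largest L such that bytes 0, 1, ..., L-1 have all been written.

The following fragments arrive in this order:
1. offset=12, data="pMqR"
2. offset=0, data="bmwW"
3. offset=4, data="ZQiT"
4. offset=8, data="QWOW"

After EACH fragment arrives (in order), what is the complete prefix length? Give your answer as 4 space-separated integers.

Fragment 1: offset=12 data="pMqR" -> buffer=????????????pMqR -> prefix_len=0
Fragment 2: offset=0 data="bmwW" -> buffer=bmwW????????pMqR -> prefix_len=4
Fragment 3: offset=4 data="ZQiT" -> buffer=bmwWZQiT????pMqR -> prefix_len=8
Fragment 4: offset=8 data="QWOW" -> buffer=bmwWZQiTQWOWpMqR -> prefix_len=16

Answer: 0 4 8 16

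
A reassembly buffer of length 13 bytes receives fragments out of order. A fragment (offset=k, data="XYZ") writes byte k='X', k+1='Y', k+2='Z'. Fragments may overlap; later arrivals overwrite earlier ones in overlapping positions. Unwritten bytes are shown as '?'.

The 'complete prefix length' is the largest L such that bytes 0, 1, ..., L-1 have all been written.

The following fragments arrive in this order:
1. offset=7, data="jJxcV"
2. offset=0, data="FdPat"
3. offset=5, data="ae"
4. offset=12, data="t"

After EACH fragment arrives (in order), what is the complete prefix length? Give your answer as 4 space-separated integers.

Answer: 0 5 12 13

Derivation:
Fragment 1: offset=7 data="jJxcV" -> buffer=???????jJxcV? -> prefix_len=0
Fragment 2: offset=0 data="FdPat" -> buffer=FdPat??jJxcV? -> prefix_len=5
Fragment 3: offset=5 data="ae" -> buffer=FdPataejJxcV? -> prefix_len=12
Fragment 4: offset=12 data="t" -> buffer=FdPataejJxcVt -> prefix_len=13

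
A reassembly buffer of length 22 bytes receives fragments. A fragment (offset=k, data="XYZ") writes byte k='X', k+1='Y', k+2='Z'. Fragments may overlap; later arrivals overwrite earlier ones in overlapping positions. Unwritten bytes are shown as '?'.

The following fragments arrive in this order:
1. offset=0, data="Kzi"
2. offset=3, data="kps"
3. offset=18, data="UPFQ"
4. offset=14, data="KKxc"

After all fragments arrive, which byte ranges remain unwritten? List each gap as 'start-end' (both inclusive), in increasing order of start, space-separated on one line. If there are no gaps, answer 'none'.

Fragment 1: offset=0 len=3
Fragment 2: offset=3 len=3
Fragment 3: offset=18 len=4
Fragment 4: offset=14 len=4
Gaps: 6-13

Answer: 6-13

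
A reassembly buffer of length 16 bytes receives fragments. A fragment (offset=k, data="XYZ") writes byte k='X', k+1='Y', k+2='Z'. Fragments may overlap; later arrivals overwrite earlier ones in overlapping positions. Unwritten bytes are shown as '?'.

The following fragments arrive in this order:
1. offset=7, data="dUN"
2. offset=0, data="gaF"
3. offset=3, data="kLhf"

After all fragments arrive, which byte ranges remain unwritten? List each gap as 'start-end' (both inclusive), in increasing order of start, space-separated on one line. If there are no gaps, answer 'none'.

Fragment 1: offset=7 len=3
Fragment 2: offset=0 len=3
Fragment 3: offset=3 len=4
Gaps: 10-15

Answer: 10-15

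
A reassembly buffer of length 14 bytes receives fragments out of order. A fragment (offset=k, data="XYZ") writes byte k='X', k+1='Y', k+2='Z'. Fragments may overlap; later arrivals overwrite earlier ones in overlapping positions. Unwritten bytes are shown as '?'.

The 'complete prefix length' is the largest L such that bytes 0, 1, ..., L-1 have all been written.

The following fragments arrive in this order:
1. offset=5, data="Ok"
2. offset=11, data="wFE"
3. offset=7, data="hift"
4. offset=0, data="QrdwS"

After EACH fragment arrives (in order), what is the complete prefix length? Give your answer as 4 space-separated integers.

Answer: 0 0 0 14

Derivation:
Fragment 1: offset=5 data="Ok" -> buffer=?????Ok??????? -> prefix_len=0
Fragment 2: offset=11 data="wFE" -> buffer=?????Ok????wFE -> prefix_len=0
Fragment 3: offset=7 data="hift" -> buffer=?????OkhiftwFE -> prefix_len=0
Fragment 4: offset=0 data="QrdwS" -> buffer=QrdwSOkhiftwFE -> prefix_len=14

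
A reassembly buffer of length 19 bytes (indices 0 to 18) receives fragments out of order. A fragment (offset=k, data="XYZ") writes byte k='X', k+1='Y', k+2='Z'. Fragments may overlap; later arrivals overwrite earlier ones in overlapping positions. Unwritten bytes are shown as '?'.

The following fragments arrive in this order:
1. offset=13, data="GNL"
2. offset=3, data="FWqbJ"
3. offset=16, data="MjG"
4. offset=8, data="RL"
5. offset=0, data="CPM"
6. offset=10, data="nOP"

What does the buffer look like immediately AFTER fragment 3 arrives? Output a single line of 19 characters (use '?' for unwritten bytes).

Fragment 1: offset=13 data="GNL" -> buffer=?????????????GNL???
Fragment 2: offset=3 data="FWqbJ" -> buffer=???FWqbJ?????GNL???
Fragment 3: offset=16 data="MjG" -> buffer=???FWqbJ?????GNLMjG

Answer: ???FWqbJ?????GNLMjG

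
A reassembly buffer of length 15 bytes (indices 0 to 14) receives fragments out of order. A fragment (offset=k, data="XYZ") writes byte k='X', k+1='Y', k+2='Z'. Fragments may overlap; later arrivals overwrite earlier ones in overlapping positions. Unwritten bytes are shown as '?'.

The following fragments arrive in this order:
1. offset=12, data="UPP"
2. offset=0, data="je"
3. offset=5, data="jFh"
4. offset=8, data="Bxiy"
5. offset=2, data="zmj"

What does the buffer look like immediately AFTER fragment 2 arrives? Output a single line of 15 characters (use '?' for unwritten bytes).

Fragment 1: offset=12 data="UPP" -> buffer=????????????UPP
Fragment 2: offset=0 data="je" -> buffer=je??????????UPP

Answer: je??????????UPP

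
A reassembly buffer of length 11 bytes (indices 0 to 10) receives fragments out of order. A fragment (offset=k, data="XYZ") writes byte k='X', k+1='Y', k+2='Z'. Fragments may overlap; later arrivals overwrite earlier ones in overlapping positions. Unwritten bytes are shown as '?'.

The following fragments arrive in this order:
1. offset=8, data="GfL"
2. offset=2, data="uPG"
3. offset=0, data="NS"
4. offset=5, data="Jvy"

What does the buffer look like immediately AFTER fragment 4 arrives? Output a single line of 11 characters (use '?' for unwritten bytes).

Answer: NSuPGJvyGfL

Derivation:
Fragment 1: offset=8 data="GfL" -> buffer=????????GfL
Fragment 2: offset=2 data="uPG" -> buffer=??uPG???GfL
Fragment 3: offset=0 data="NS" -> buffer=NSuPG???GfL
Fragment 4: offset=5 data="Jvy" -> buffer=NSuPGJvyGfL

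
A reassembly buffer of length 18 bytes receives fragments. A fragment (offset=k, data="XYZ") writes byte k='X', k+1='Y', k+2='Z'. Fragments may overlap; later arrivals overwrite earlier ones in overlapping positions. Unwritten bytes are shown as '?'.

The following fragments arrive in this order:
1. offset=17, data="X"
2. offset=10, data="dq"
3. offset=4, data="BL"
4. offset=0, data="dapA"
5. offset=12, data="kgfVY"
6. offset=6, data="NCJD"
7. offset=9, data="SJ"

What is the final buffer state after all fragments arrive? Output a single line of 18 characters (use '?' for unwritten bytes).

Answer: dapABLNCJSJqkgfVYX

Derivation:
Fragment 1: offset=17 data="X" -> buffer=?????????????????X
Fragment 2: offset=10 data="dq" -> buffer=??????????dq?????X
Fragment 3: offset=4 data="BL" -> buffer=????BL????dq?????X
Fragment 4: offset=0 data="dapA" -> buffer=dapABL????dq?????X
Fragment 5: offset=12 data="kgfVY" -> buffer=dapABL????dqkgfVYX
Fragment 6: offset=6 data="NCJD" -> buffer=dapABLNCJDdqkgfVYX
Fragment 7: offset=9 data="SJ" -> buffer=dapABLNCJSJqkgfVYX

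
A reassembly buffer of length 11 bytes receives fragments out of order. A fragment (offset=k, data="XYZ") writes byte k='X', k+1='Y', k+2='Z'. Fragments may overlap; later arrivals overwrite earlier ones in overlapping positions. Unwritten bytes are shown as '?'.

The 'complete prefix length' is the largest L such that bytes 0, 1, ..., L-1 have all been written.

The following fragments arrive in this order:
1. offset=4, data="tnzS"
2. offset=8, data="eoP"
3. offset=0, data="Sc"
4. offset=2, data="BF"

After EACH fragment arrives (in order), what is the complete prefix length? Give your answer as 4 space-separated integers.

Fragment 1: offset=4 data="tnzS" -> buffer=????tnzS??? -> prefix_len=0
Fragment 2: offset=8 data="eoP" -> buffer=????tnzSeoP -> prefix_len=0
Fragment 3: offset=0 data="Sc" -> buffer=Sc??tnzSeoP -> prefix_len=2
Fragment 4: offset=2 data="BF" -> buffer=ScBFtnzSeoP -> prefix_len=11

Answer: 0 0 2 11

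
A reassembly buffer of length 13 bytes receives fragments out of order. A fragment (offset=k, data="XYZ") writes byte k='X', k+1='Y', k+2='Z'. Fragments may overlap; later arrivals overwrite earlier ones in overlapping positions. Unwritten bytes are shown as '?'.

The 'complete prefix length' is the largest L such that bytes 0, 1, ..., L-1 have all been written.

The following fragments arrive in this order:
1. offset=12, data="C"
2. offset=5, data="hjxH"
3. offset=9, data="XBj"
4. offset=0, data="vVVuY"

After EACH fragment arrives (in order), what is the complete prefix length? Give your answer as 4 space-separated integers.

Fragment 1: offset=12 data="C" -> buffer=????????????C -> prefix_len=0
Fragment 2: offset=5 data="hjxH" -> buffer=?????hjxH???C -> prefix_len=0
Fragment 3: offset=9 data="XBj" -> buffer=?????hjxHXBjC -> prefix_len=0
Fragment 4: offset=0 data="vVVuY" -> buffer=vVVuYhjxHXBjC -> prefix_len=13

Answer: 0 0 0 13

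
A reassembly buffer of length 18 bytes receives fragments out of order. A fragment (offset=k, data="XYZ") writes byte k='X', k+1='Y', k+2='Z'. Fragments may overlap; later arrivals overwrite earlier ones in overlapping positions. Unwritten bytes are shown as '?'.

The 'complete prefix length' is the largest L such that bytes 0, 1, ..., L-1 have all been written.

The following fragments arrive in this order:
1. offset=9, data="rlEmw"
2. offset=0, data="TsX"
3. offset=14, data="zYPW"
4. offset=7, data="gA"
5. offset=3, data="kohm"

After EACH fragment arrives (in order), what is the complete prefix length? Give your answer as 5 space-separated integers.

Answer: 0 3 3 3 18

Derivation:
Fragment 1: offset=9 data="rlEmw" -> buffer=?????????rlEmw???? -> prefix_len=0
Fragment 2: offset=0 data="TsX" -> buffer=TsX??????rlEmw???? -> prefix_len=3
Fragment 3: offset=14 data="zYPW" -> buffer=TsX??????rlEmwzYPW -> prefix_len=3
Fragment 4: offset=7 data="gA" -> buffer=TsX????gArlEmwzYPW -> prefix_len=3
Fragment 5: offset=3 data="kohm" -> buffer=TsXkohmgArlEmwzYPW -> prefix_len=18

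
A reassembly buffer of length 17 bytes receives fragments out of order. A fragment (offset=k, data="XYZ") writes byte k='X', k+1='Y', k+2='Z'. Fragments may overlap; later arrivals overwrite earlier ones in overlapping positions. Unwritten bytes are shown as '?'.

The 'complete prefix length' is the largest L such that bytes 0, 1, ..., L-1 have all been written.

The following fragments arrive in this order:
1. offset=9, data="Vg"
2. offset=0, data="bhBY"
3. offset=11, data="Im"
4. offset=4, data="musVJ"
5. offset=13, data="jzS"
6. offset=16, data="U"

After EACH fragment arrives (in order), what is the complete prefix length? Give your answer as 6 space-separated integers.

Fragment 1: offset=9 data="Vg" -> buffer=?????????Vg?????? -> prefix_len=0
Fragment 2: offset=0 data="bhBY" -> buffer=bhBY?????Vg?????? -> prefix_len=4
Fragment 3: offset=11 data="Im" -> buffer=bhBY?????VgIm???? -> prefix_len=4
Fragment 4: offset=4 data="musVJ" -> buffer=bhBYmusVJVgIm???? -> prefix_len=13
Fragment 5: offset=13 data="jzS" -> buffer=bhBYmusVJVgImjzS? -> prefix_len=16
Fragment 6: offset=16 data="U" -> buffer=bhBYmusVJVgImjzSU -> prefix_len=17

Answer: 0 4 4 13 16 17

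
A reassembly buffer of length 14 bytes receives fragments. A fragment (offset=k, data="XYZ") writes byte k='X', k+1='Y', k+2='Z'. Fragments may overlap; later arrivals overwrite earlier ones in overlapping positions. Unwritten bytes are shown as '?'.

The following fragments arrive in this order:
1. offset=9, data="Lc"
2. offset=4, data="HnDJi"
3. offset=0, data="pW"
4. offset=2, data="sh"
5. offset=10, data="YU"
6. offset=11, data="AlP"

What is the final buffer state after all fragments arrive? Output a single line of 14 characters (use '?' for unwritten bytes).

Answer: pWshHnDJiLYAlP

Derivation:
Fragment 1: offset=9 data="Lc" -> buffer=?????????Lc???
Fragment 2: offset=4 data="HnDJi" -> buffer=????HnDJiLc???
Fragment 3: offset=0 data="pW" -> buffer=pW??HnDJiLc???
Fragment 4: offset=2 data="sh" -> buffer=pWshHnDJiLc???
Fragment 5: offset=10 data="YU" -> buffer=pWshHnDJiLYU??
Fragment 6: offset=11 data="AlP" -> buffer=pWshHnDJiLYAlP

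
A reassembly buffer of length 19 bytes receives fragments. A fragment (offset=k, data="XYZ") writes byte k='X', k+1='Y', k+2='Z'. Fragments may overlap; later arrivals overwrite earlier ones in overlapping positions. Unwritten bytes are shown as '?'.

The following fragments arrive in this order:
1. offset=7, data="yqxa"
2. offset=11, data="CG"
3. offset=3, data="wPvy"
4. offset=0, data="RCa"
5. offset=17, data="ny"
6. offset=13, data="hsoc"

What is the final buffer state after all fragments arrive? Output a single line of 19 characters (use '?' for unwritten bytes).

Fragment 1: offset=7 data="yqxa" -> buffer=???????yqxa????????
Fragment 2: offset=11 data="CG" -> buffer=???????yqxaCG??????
Fragment 3: offset=3 data="wPvy" -> buffer=???wPvyyqxaCG??????
Fragment 4: offset=0 data="RCa" -> buffer=RCawPvyyqxaCG??????
Fragment 5: offset=17 data="ny" -> buffer=RCawPvyyqxaCG????ny
Fragment 6: offset=13 data="hsoc" -> buffer=RCawPvyyqxaCGhsocny

Answer: RCawPvyyqxaCGhsocny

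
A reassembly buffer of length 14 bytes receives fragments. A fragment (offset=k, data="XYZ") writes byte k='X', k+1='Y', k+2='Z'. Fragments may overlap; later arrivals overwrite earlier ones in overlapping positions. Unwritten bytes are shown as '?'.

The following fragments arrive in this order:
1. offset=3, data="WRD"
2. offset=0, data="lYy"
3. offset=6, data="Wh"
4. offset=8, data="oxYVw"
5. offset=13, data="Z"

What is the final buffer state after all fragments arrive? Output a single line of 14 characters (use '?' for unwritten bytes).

Fragment 1: offset=3 data="WRD" -> buffer=???WRD????????
Fragment 2: offset=0 data="lYy" -> buffer=lYyWRD????????
Fragment 3: offset=6 data="Wh" -> buffer=lYyWRDWh??????
Fragment 4: offset=8 data="oxYVw" -> buffer=lYyWRDWhoxYVw?
Fragment 5: offset=13 data="Z" -> buffer=lYyWRDWhoxYVwZ

Answer: lYyWRDWhoxYVwZ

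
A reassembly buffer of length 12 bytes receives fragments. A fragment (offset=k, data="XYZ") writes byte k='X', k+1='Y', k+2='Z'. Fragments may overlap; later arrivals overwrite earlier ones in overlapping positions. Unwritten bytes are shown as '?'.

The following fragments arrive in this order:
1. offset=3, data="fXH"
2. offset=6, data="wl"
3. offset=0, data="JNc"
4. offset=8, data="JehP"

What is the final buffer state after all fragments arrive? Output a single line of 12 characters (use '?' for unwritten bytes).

Answer: JNcfXHwlJehP

Derivation:
Fragment 1: offset=3 data="fXH" -> buffer=???fXH??????
Fragment 2: offset=6 data="wl" -> buffer=???fXHwl????
Fragment 3: offset=0 data="JNc" -> buffer=JNcfXHwl????
Fragment 4: offset=8 data="JehP" -> buffer=JNcfXHwlJehP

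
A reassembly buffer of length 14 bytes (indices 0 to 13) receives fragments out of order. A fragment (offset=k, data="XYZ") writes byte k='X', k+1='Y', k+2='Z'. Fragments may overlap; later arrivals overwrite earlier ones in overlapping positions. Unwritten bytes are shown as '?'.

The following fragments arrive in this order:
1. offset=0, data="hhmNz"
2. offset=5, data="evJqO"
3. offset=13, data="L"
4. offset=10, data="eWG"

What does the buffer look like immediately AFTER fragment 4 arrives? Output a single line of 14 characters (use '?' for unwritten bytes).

Fragment 1: offset=0 data="hhmNz" -> buffer=hhmNz?????????
Fragment 2: offset=5 data="evJqO" -> buffer=hhmNzevJqO????
Fragment 3: offset=13 data="L" -> buffer=hhmNzevJqO???L
Fragment 4: offset=10 data="eWG" -> buffer=hhmNzevJqOeWGL

Answer: hhmNzevJqOeWGL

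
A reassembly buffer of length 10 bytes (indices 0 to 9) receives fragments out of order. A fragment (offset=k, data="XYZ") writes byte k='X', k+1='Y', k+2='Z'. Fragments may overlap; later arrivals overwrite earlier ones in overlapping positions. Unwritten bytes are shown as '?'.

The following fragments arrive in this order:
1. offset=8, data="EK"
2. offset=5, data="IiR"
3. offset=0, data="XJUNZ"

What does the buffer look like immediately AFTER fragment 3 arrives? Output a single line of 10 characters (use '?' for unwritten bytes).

Fragment 1: offset=8 data="EK" -> buffer=????????EK
Fragment 2: offset=5 data="IiR" -> buffer=?????IiREK
Fragment 3: offset=0 data="XJUNZ" -> buffer=XJUNZIiREK

Answer: XJUNZIiREK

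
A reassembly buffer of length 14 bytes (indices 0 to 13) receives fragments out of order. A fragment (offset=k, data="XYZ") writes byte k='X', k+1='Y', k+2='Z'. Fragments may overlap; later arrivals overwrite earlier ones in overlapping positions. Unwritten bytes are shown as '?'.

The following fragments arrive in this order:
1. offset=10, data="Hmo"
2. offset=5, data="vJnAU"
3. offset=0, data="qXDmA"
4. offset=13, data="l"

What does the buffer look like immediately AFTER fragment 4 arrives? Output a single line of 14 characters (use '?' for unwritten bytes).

Answer: qXDmAvJnAUHmol

Derivation:
Fragment 1: offset=10 data="Hmo" -> buffer=??????????Hmo?
Fragment 2: offset=5 data="vJnAU" -> buffer=?????vJnAUHmo?
Fragment 3: offset=0 data="qXDmA" -> buffer=qXDmAvJnAUHmo?
Fragment 4: offset=13 data="l" -> buffer=qXDmAvJnAUHmol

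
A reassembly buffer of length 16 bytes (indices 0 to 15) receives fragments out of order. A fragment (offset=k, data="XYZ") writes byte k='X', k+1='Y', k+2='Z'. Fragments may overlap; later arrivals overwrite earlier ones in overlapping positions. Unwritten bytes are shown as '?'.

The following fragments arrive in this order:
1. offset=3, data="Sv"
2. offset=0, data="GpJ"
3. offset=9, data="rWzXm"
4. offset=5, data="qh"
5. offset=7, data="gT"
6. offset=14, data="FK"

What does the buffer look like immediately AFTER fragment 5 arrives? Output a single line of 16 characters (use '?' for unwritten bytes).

Fragment 1: offset=3 data="Sv" -> buffer=???Sv???????????
Fragment 2: offset=0 data="GpJ" -> buffer=GpJSv???????????
Fragment 3: offset=9 data="rWzXm" -> buffer=GpJSv????rWzXm??
Fragment 4: offset=5 data="qh" -> buffer=GpJSvqh??rWzXm??
Fragment 5: offset=7 data="gT" -> buffer=GpJSvqhgTrWzXm??

Answer: GpJSvqhgTrWzXm??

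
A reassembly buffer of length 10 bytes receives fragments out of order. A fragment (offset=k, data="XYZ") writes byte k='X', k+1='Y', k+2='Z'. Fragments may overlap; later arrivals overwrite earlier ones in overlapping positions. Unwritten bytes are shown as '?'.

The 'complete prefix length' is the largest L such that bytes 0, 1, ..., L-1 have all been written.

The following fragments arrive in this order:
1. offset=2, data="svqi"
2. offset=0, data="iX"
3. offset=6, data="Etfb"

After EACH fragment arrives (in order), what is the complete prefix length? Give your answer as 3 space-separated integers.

Fragment 1: offset=2 data="svqi" -> buffer=??svqi???? -> prefix_len=0
Fragment 2: offset=0 data="iX" -> buffer=iXsvqi???? -> prefix_len=6
Fragment 3: offset=6 data="Etfb" -> buffer=iXsvqiEtfb -> prefix_len=10

Answer: 0 6 10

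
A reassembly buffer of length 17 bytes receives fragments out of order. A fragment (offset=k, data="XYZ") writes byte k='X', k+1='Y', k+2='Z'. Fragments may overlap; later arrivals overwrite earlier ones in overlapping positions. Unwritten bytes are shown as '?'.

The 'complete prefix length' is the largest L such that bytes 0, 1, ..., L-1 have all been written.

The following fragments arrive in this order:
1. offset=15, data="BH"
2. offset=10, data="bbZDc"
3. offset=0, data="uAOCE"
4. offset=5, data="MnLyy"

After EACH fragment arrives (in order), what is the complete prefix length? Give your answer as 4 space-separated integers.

Fragment 1: offset=15 data="BH" -> buffer=???????????????BH -> prefix_len=0
Fragment 2: offset=10 data="bbZDc" -> buffer=??????????bbZDcBH -> prefix_len=0
Fragment 3: offset=0 data="uAOCE" -> buffer=uAOCE?????bbZDcBH -> prefix_len=5
Fragment 4: offset=5 data="MnLyy" -> buffer=uAOCEMnLyybbZDcBH -> prefix_len=17

Answer: 0 0 5 17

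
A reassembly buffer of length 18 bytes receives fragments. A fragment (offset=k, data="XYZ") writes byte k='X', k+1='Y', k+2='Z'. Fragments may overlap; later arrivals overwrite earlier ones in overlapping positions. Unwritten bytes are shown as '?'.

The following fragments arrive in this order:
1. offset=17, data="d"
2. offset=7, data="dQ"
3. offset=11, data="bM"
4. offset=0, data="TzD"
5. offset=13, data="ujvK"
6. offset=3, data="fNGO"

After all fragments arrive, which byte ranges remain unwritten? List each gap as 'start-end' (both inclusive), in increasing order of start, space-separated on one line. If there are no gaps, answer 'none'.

Fragment 1: offset=17 len=1
Fragment 2: offset=7 len=2
Fragment 3: offset=11 len=2
Fragment 4: offset=0 len=3
Fragment 5: offset=13 len=4
Fragment 6: offset=3 len=4
Gaps: 9-10

Answer: 9-10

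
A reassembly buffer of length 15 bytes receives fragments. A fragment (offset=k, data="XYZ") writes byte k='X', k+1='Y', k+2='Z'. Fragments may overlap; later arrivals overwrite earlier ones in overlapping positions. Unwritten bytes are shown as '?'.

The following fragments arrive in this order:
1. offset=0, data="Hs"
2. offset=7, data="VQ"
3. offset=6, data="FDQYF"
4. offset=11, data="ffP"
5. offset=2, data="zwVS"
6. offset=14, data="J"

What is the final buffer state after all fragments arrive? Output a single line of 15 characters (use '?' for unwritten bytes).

Fragment 1: offset=0 data="Hs" -> buffer=Hs?????????????
Fragment 2: offset=7 data="VQ" -> buffer=Hs?????VQ??????
Fragment 3: offset=6 data="FDQYF" -> buffer=Hs????FDQYF????
Fragment 4: offset=11 data="ffP" -> buffer=Hs????FDQYFffP?
Fragment 5: offset=2 data="zwVS" -> buffer=HszwVSFDQYFffP?
Fragment 6: offset=14 data="J" -> buffer=HszwVSFDQYFffPJ

Answer: HszwVSFDQYFffPJ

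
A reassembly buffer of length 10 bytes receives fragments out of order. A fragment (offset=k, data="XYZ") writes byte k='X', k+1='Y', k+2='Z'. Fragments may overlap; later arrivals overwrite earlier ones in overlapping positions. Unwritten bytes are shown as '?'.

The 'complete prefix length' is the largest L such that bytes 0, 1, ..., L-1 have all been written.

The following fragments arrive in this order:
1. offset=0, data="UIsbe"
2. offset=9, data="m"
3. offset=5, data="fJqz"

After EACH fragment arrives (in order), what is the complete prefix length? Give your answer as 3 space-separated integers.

Answer: 5 5 10

Derivation:
Fragment 1: offset=0 data="UIsbe" -> buffer=UIsbe????? -> prefix_len=5
Fragment 2: offset=9 data="m" -> buffer=UIsbe????m -> prefix_len=5
Fragment 3: offset=5 data="fJqz" -> buffer=UIsbefJqzm -> prefix_len=10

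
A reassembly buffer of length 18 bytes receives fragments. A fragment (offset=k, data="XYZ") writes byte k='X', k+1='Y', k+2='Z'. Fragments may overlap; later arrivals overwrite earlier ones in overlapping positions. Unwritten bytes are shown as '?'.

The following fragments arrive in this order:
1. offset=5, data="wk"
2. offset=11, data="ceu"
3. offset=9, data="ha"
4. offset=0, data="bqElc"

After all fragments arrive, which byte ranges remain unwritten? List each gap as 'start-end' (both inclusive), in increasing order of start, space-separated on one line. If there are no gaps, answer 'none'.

Fragment 1: offset=5 len=2
Fragment 2: offset=11 len=3
Fragment 3: offset=9 len=2
Fragment 4: offset=0 len=5
Gaps: 7-8 14-17

Answer: 7-8 14-17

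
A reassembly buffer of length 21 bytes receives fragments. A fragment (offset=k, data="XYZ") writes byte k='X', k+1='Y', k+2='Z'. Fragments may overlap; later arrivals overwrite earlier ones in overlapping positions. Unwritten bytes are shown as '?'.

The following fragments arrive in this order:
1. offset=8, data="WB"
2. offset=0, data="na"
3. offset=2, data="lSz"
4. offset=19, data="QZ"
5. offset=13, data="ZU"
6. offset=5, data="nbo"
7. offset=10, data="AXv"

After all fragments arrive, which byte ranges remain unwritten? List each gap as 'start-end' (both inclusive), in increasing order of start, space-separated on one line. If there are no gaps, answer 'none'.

Fragment 1: offset=8 len=2
Fragment 2: offset=0 len=2
Fragment 3: offset=2 len=3
Fragment 4: offset=19 len=2
Fragment 5: offset=13 len=2
Fragment 6: offset=5 len=3
Fragment 7: offset=10 len=3
Gaps: 15-18

Answer: 15-18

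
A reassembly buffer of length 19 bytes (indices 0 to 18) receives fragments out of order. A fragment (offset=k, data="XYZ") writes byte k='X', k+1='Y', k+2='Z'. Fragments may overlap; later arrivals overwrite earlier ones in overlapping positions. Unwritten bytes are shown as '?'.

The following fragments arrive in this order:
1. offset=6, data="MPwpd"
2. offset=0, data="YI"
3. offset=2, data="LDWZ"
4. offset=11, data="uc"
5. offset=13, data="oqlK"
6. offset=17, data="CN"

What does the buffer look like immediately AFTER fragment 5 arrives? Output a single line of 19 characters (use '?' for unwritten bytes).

Answer: YILDWZMPwpducoqlK??

Derivation:
Fragment 1: offset=6 data="MPwpd" -> buffer=??????MPwpd????????
Fragment 2: offset=0 data="YI" -> buffer=YI????MPwpd????????
Fragment 3: offset=2 data="LDWZ" -> buffer=YILDWZMPwpd????????
Fragment 4: offset=11 data="uc" -> buffer=YILDWZMPwpduc??????
Fragment 5: offset=13 data="oqlK" -> buffer=YILDWZMPwpducoqlK??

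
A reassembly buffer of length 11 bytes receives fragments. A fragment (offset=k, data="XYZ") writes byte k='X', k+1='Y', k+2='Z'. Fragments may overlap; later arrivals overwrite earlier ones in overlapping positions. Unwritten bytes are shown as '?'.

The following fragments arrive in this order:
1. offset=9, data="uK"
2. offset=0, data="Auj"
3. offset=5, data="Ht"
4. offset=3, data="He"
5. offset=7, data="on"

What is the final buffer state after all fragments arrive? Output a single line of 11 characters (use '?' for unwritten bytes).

Fragment 1: offset=9 data="uK" -> buffer=?????????uK
Fragment 2: offset=0 data="Auj" -> buffer=Auj??????uK
Fragment 3: offset=5 data="Ht" -> buffer=Auj??Ht??uK
Fragment 4: offset=3 data="He" -> buffer=AujHeHt??uK
Fragment 5: offset=7 data="on" -> buffer=AujHeHtonuK

Answer: AujHeHtonuK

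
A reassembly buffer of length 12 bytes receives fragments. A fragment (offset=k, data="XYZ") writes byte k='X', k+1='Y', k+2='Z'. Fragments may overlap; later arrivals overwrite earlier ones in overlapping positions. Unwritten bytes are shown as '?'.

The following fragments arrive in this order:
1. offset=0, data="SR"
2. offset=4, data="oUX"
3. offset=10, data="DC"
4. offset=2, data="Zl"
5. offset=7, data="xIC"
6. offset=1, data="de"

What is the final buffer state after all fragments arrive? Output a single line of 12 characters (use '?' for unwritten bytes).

Fragment 1: offset=0 data="SR" -> buffer=SR??????????
Fragment 2: offset=4 data="oUX" -> buffer=SR??oUX?????
Fragment 3: offset=10 data="DC" -> buffer=SR??oUX???DC
Fragment 4: offset=2 data="Zl" -> buffer=SRZloUX???DC
Fragment 5: offset=7 data="xIC" -> buffer=SRZloUXxICDC
Fragment 6: offset=1 data="de" -> buffer=SdeloUXxICDC

Answer: SdeloUXxICDC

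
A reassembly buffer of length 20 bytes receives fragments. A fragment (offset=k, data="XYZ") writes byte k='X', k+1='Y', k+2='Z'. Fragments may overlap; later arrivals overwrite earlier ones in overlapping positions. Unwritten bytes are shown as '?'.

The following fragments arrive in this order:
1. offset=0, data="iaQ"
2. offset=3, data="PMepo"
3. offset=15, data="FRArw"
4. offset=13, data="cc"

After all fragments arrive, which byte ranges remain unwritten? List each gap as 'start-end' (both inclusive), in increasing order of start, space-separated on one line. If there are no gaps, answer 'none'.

Fragment 1: offset=0 len=3
Fragment 2: offset=3 len=5
Fragment 3: offset=15 len=5
Fragment 4: offset=13 len=2
Gaps: 8-12

Answer: 8-12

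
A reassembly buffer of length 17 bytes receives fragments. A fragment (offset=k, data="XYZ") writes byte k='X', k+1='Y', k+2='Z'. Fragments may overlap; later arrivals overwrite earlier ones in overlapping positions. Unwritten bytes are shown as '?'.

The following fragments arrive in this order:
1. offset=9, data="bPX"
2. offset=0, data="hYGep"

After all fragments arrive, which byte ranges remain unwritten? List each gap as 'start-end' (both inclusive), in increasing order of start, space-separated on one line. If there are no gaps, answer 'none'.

Answer: 5-8 12-16

Derivation:
Fragment 1: offset=9 len=3
Fragment 2: offset=0 len=5
Gaps: 5-8 12-16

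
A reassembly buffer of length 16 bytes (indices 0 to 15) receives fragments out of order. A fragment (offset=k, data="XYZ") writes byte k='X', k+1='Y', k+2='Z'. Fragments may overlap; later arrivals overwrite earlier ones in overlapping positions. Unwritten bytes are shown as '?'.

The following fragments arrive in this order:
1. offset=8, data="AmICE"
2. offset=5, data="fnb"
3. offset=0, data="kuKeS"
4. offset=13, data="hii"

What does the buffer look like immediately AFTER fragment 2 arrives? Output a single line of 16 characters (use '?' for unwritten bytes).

Answer: ?????fnbAmICE???

Derivation:
Fragment 1: offset=8 data="AmICE" -> buffer=????????AmICE???
Fragment 2: offset=5 data="fnb" -> buffer=?????fnbAmICE???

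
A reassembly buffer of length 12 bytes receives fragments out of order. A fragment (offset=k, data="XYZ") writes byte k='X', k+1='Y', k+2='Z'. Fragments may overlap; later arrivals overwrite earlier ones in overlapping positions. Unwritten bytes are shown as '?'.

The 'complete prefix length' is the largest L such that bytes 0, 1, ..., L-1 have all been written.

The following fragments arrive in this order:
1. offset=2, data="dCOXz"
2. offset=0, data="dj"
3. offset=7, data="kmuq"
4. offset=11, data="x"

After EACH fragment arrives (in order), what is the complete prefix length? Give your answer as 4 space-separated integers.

Fragment 1: offset=2 data="dCOXz" -> buffer=??dCOXz????? -> prefix_len=0
Fragment 2: offset=0 data="dj" -> buffer=djdCOXz????? -> prefix_len=7
Fragment 3: offset=7 data="kmuq" -> buffer=djdCOXzkmuq? -> prefix_len=11
Fragment 4: offset=11 data="x" -> buffer=djdCOXzkmuqx -> prefix_len=12

Answer: 0 7 11 12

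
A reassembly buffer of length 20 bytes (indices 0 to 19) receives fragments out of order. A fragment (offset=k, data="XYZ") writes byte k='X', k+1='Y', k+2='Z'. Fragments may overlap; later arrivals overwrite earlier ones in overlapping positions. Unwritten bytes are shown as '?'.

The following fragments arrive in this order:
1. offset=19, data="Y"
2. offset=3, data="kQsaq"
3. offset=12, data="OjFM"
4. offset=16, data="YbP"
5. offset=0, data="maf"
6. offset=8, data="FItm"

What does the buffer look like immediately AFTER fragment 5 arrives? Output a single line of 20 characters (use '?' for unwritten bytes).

Answer: mafkQsaq????OjFMYbPY

Derivation:
Fragment 1: offset=19 data="Y" -> buffer=???????????????????Y
Fragment 2: offset=3 data="kQsaq" -> buffer=???kQsaq???????????Y
Fragment 3: offset=12 data="OjFM" -> buffer=???kQsaq????OjFM???Y
Fragment 4: offset=16 data="YbP" -> buffer=???kQsaq????OjFMYbPY
Fragment 5: offset=0 data="maf" -> buffer=mafkQsaq????OjFMYbPY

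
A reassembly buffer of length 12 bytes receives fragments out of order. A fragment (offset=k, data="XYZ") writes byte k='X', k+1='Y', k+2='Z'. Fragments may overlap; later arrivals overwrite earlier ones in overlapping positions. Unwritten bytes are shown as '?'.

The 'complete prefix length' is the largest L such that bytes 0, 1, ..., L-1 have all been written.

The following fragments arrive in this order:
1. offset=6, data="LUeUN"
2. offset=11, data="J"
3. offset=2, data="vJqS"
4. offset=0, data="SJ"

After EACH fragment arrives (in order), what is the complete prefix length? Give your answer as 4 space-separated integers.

Answer: 0 0 0 12

Derivation:
Fragment 1: offset=6 data="LUeUN" -> buffer=??????LUeUN? -> prefix_len=0
Fragment 2: offset=11 data="J" -> buffer=??????LUeUNJ -> prefix_len=0
Fragment 3: offset=2 data="vJqS" -> buffer=??vJqSLUeUNJ -> prefix_len=0
Fragment 4: offset=0 data="SJ" -> buffer=SJvJqSLUeUNJ -> prefix_len=12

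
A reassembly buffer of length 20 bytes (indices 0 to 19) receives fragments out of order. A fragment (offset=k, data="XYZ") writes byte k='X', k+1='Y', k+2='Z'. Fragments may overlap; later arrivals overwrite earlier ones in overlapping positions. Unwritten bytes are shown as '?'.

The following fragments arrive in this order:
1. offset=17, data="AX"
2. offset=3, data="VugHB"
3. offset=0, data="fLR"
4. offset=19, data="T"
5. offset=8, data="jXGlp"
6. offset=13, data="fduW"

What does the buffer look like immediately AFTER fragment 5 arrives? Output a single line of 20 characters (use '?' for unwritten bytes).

Fragment 1: offset=17 data="AX" -> buffer=?????????????????AX?
Fragment 2: offset=3 data="VugHB" -> buffer=???VugHB?????????AX?
Fragment 3: offset=0 data="fLR" -> buffer=fLRVugHB?????????AX?
Fragment 4: offset=19 data="T" -> buffer=fLRVugHB?????????AXT
Fragment 5: offset=8 data="jXGlp" -> buffer=fLRVugHBjXGlp????AXT

Answer: fLRVugHBjXGlp????AXT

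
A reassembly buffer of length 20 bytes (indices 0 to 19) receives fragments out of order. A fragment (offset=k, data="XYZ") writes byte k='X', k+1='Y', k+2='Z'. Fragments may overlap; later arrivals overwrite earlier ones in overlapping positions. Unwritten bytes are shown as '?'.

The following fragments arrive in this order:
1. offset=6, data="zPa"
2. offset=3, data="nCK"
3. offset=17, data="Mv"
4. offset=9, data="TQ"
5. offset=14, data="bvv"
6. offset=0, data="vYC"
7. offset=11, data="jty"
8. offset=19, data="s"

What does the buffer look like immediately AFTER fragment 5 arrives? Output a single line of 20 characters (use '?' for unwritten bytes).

Fragment 1: offset=6 data="zPa" -> buffer=??????zPa???????????
Fragment 2: offset=3 data="nCK" -> buffer=???nCKzPa???????????
Fragment 3: offset=17 data="Mv" -> buffer=???nCKzPa????????Mv?
Fragment 4: offset=9 data="TQ" -> buffer=???nCKzPaTQ??????Mv?
Fragment 5: offset=14 data="bvv" -> buffer=???nCKzPaTQ???bvvMv?

Answer: ???nCKzPaTQ???bvvMv?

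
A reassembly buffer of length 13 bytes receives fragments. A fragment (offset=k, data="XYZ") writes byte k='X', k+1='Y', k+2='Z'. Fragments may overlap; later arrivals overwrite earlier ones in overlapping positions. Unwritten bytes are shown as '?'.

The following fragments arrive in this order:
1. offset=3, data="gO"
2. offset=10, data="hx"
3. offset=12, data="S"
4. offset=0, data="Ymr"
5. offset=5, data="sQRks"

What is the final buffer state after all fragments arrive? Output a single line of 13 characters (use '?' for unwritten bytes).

Answer: YmrgOsQRkshxS

Derivation:
Fragment 1: offset=3 data="gO" -> buffer=???gO????????
Fragment 2: offset=10 data="hx" -> buffer=???gO?????hx?
Fragment 3: offset=12 data="S" -> buffer=???gO?????hxS
Fragment 4: offset=0 data="Ymr" -> buffer=YmrgO?????hxS
Fragment 5: offset=5 data="sQRks" -> buffer=YmrgOsQRkshxS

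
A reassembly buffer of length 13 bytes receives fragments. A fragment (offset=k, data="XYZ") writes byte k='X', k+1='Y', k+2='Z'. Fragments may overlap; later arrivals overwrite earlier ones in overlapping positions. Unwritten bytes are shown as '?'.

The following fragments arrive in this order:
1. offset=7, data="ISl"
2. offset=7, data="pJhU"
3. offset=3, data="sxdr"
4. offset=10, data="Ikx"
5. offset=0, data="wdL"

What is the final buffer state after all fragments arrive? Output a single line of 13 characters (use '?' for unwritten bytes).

Answer: wdLsxdrpJhIkx

Derivation:
Fragment 1: offset=7 data="ISl" -> buffer=???????ISl???
Fragment 2: offset=7 data="pJhU" -> buffer=???????pJhU??
Fragment 3: offset=3 data="sxdr" -> buffer=???sxdrpJhU??
Fragment 4: offset=10 data="Ikx" -> buffer=???sxdrpJhIkx
Fragment 5: offset=0 data="wdL" -> buffer=wdLsxdrpJhIkx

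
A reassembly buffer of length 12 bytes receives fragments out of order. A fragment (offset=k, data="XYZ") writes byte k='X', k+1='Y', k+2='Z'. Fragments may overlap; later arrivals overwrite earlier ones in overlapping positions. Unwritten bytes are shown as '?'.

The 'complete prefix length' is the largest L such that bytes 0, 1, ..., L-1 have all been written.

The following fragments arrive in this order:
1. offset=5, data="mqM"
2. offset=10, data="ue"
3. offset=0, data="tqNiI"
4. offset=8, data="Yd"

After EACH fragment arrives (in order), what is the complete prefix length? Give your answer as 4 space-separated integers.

Answer: 0 0 8 12

Derivation:
Fragment 1: offset=5 data="mqM" -> buffer=?????mqM???? -> prefix_len=0
Fragment 2: offset=10 data="ue" -> buffer=?????mqM??ue -> prefix_len=0
Fragment 3: offset=0 data="tqNiI" -> buffer=tqNiImqM??ue -> prefix_len=8
Fragment 4: offset=8 data="Yd" -> buffer=tqNiImqMYdue -> prefix_len=12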